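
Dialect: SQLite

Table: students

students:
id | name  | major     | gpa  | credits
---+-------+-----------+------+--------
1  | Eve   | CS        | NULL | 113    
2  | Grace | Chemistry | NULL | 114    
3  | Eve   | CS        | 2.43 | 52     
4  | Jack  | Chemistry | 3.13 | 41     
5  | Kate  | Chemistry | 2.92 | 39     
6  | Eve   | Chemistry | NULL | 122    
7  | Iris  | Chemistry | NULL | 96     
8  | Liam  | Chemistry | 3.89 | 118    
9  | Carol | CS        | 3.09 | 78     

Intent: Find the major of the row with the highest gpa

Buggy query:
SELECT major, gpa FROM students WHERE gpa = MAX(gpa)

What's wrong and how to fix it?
Bug: WHERE is evaluated per row; an aggregate over the whole table isn't defined there

Fix: Wrap MAX in a scalar subquery so WHERE compares against a single value

Corrected query:
SELECT major, gpa FROM students WHERE gpa = (SELECT MAX(gpa) FROM students)

Result:
major     | gpa 
----------+-----
Chemistry | 3.89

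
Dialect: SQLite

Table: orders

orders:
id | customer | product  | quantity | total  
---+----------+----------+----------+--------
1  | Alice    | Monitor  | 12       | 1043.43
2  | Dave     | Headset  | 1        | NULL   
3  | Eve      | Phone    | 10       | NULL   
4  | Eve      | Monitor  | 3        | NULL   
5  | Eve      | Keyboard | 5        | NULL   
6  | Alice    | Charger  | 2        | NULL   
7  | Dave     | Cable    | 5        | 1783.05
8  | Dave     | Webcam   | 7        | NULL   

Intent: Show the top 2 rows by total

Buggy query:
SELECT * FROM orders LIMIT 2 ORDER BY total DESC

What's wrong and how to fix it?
Bug: LIMIT must come after ORDER BY

Fix: Sort with ORDER BY, then apply LIMIT

Corrected query:
SELECT * FROM orders ORDER BY total DESC LIMIT 2

Result:
id | customer | product | quantity | total  
---+----------+---------+----------+--------
7  | Dave     | Cable   | 5        | 1783.05
1  | Alice    | Monitor | 12       | 1043.43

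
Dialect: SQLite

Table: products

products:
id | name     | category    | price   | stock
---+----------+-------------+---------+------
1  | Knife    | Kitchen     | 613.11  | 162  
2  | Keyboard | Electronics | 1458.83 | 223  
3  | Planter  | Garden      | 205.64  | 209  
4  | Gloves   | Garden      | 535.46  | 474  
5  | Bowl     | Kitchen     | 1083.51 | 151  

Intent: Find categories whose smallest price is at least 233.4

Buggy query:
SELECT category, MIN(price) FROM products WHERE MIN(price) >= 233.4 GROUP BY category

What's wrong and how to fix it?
Bug: Aggregates like MIN are computed per group after WHERE runs

Fix: Use HAVING for the per-group MIN condition

Corrected query:
SELECT category, MIN(price) FROM products GROUP BY category HAVING MIN(price) >= 233.4

Result:
category    | MIN(price)
------------+-----------
Electronics | 1458.83   
Kitchen     | 613.11    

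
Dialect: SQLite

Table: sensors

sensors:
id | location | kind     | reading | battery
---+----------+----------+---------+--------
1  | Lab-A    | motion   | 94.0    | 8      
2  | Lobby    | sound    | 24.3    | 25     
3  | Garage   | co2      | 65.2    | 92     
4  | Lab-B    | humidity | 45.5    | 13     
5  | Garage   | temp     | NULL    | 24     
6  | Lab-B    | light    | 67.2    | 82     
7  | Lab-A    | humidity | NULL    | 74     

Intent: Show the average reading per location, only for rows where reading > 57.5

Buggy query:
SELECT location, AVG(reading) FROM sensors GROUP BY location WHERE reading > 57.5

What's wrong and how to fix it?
Bug: WHERE cannot follow GROUP BY

Fix: Place WHERE between FROM and GROUP BY

Corrected query:
SELECT location, AVG(reading) FROM sensors WHERE reading > 57.5 GROUP BY location

Result:
location | AVG(reading)
---------+-------------
Garage   | 65.2        
Lab-A    | 94          
Lab-B    | 67.2        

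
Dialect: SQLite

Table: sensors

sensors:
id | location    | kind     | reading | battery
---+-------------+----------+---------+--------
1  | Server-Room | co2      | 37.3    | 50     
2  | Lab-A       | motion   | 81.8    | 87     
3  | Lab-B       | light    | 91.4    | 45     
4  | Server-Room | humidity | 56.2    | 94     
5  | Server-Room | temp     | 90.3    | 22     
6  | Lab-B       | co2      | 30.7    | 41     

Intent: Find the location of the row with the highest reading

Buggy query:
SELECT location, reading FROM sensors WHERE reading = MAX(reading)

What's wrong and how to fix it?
Bug: WHERE is evaluated per row; an aggregate over the whole table isn't defined there

Fix: Use a subquery: WHERE reading = (SELECT MAX(reading) FROM sensors)

Corrected query:
SELECT location, reading FROM sensors WHERE reading = (SELECT MAX(reading) FROM sensors)

Result:
location | reading
---------+--------
Lab-B    | 91.4   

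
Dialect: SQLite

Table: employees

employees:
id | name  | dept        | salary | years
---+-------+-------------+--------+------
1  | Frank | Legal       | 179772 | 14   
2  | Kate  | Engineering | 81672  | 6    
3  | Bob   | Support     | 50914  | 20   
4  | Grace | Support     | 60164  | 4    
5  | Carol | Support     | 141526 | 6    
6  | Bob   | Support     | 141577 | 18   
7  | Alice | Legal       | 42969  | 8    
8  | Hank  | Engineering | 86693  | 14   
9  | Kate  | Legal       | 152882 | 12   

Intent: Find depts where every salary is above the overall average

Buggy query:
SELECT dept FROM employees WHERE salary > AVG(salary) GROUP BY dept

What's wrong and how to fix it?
Bug: AVG() is an aggregate; it can't sit directly in WHERE

Fix: Compute the overall average in a scalar subquery and compare each group's MIN against it in HAVING

Corrected query:
SELECT dept FROM employees GROUP BY dept HAVING MIN(salary) > (SELECT AVG(salary) FROM employees)

Result:
(no rows)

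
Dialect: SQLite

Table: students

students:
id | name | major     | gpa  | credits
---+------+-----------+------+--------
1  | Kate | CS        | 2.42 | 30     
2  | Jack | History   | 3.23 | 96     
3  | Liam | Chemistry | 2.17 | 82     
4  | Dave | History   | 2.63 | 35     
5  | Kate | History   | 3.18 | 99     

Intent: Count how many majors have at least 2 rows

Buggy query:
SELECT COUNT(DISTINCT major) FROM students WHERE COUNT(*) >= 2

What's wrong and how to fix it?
Bug: WHERE filters individual rows, not groups, so a group-level COUNT is invalid there

Fix: Group first with HAVING COUNT(*) >= 2, then COUNT the resulting groups

Corrected query:
SELECT COUNT(*) FROM (SELECT major FROM students GROUP BY major HAVING COUNT(*) >= 2)

Result:
COUNT(*)
--------
1       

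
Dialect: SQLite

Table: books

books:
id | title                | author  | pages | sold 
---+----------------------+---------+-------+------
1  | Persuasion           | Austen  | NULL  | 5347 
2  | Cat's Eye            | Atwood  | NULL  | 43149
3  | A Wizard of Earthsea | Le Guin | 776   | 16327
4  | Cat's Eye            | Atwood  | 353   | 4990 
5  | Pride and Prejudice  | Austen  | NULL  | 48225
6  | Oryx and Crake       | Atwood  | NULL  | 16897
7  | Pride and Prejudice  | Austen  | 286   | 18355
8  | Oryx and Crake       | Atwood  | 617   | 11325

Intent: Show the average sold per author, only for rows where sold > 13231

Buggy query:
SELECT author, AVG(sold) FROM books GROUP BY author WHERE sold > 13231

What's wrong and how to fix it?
Bug: WHERE cannot follow GROUP BY

Fix: Place WHERE between FROM and GROUP BY

Corrected query:
SELECT author, AVG(sold) FROM books WHERE sold > 13231 GROUP BY author

Result:
author  | AVG(sold)
--------+----------
Atwood  | 30023    
Austen  | 33290    
Le Guin | 16327    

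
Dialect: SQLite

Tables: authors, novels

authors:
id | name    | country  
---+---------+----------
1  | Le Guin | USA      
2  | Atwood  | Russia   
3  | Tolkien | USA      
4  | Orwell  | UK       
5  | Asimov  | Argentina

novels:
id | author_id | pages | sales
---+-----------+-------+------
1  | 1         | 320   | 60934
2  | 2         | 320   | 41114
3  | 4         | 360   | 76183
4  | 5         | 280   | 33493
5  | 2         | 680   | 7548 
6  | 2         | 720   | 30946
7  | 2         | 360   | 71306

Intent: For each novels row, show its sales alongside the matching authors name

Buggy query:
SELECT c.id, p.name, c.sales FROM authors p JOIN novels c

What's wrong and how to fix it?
Bug: Missing join condition: each novels row is matched to all authors rows instead of just its own

Fix: Add ON c.author_id = p.id to the JOIN

Corrected query:
SELECT c.id, p.name, c.sales FROM authors p JOIN novels c ON c.author_id = p.id

Result:
id | name    | sales
---+---------+------
1  | Le Guin | 60934
2  | Atwood  | 41114
3  | Orwell  | 76183
4  | Asimov  | 33493
5  | Atwood  | 7548 
6  | Atwood  | 30946
7  | Atwood  | 71306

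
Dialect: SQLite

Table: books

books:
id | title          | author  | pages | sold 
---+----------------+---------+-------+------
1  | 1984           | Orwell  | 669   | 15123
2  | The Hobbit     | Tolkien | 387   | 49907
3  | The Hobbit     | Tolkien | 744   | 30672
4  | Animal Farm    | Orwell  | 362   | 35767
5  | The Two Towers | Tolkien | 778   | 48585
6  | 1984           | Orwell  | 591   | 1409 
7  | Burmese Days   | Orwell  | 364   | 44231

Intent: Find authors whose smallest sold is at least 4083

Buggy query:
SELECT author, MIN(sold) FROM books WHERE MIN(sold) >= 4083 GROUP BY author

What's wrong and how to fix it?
Bug: MIN() in WHERE is a misuse of aggregate

Fix: Replace WHERE with HAVING after the GROUP BY

Corrected query:
SELECT author, MIN(sold) FROM books GROUP BY author HAVING MIN(sold) >= 4083

Result:
author  | MIN(sold)
--------+----------
Tolkien | 30672    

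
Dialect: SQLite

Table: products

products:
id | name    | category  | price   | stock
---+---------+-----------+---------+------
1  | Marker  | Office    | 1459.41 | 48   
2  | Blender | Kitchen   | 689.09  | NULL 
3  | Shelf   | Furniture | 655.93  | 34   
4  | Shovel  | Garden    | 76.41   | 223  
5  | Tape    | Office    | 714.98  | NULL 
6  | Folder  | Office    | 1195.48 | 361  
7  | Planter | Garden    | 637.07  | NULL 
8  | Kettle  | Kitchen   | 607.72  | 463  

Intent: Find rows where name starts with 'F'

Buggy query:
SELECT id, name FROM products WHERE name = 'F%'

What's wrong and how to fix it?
Bug: '=' compares the literal string including the % character; pattern matching needs LIKE

Fix: Replace '=' with LIKE so 'F%' is treated as a pattern

Corrected query:
SELECT id, name FROM products WHERE name LIKE 'F%'

Result:
id | name  
---+-------
6  | Folder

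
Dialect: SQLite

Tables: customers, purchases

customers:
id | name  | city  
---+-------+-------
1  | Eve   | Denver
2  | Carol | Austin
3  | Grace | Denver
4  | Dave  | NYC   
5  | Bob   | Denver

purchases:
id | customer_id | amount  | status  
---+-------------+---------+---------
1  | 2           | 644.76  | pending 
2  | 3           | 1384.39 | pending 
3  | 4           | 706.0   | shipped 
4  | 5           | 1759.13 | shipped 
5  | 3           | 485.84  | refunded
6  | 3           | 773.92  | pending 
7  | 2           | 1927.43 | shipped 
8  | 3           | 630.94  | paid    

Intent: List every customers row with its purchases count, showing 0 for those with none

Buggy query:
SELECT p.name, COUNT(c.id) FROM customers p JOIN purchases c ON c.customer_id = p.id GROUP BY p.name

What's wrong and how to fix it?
Bug: INNER JOIN drops customers rows that have no matching purchases rows

Fix: Use LEFT JOIN so parents without children still appear (COUNT(c.id) gives 0)

Corrected query:
SELECT p.name, COUNT(c.id) FROM customers p LEFT JOIN purchases c ON c.customer_id = p.id GROUP BY p.name

Result:
name  | COUNT(c.id)
------+------------
Bob   | 1          
Carol | 2          
Dave  | 1          
Eve   | 0          
Grace | 4          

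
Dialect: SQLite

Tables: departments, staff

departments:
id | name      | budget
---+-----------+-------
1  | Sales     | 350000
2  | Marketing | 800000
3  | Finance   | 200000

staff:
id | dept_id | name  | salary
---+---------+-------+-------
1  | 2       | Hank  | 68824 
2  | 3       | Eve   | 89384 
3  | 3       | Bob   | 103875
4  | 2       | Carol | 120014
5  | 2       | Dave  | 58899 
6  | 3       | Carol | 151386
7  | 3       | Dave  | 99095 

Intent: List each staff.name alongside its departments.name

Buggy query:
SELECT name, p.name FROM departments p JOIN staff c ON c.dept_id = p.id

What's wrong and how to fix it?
Bug: 'name' exists in both joined tables, so the database can't tell which one is meant

Fix: Qualify the column with its table alias (c.name)

Corrected query:
SELECT c.name, p.name FROM departments p JOIN staff c ON c.dept_id = p.id

Result:
name  | name     
------+----------
Hank  | Marketing
Eve   | Finance  
Bob   | Finance  
Carol | Marketing
Dave  | Marketing
Carol | Finance  
Dave  | Finance  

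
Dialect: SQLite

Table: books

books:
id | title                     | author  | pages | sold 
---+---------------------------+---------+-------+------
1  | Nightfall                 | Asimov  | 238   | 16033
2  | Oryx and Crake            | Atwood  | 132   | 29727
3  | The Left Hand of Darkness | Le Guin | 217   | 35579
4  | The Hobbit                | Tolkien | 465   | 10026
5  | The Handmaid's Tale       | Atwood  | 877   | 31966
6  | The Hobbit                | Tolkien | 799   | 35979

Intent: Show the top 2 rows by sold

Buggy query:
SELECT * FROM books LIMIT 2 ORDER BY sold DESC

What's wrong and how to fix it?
Bug: LIMIT must come after ORDER BY

Fix: Swap the clauses: ORDER BY first, then LIMIT

Corrected query:
SELECT * FROM books ORDER BY sold DESC LIMIT 2

Result:
id | title                     | author  | pages | sold 
---+---------------------------+---------+-------+------
6  | The Hobbit                | Tolkien | 799   | 35979
3  | The Left Hand of Darkness | Le Guin | 217   | 35579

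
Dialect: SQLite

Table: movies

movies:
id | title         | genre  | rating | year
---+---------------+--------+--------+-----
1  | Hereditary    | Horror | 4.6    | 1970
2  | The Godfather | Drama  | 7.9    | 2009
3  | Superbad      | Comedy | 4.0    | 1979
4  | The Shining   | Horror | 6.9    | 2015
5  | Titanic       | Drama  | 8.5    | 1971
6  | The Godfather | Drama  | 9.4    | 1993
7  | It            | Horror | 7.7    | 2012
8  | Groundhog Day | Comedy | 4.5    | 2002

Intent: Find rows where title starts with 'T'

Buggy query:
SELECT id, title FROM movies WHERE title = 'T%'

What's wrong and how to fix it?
Bug: '=' compares the literal string including the % character; pattern matching needs LIKE

Fix: Replace '=' with LIKE so 'T%' is treated as a pattern

Corrected query:
SELECT id, title FROM movies WHERE title LIKE 'T%'

Result:
id | title        
---+--------------
2  | The Godfather
4  | The Shining  
5  | Titanic      
6  | The Godfather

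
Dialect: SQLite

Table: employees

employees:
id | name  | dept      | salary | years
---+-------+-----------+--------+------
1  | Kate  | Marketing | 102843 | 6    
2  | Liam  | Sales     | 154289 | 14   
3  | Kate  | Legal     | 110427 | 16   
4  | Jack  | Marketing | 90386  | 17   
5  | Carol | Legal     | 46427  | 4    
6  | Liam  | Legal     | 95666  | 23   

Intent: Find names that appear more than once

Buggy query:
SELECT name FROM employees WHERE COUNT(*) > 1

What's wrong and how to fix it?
Bug: WHERE can't reference COUNT(*); aggregates are computed after WHERE

Fix: Group first, then use HAVING for the count condition

Corrected query:
SELECT name FROM employees GROUP BY name HAVING COUNT(*) > 1

Result:
name
----
Kate
Liam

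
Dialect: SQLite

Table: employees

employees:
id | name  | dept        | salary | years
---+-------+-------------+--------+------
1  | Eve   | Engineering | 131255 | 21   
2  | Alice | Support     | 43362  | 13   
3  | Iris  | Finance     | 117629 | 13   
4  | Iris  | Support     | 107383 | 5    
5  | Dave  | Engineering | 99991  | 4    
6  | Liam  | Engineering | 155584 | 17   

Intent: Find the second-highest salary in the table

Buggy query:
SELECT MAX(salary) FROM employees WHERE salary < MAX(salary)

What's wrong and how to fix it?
Bug: The inner MAX is an aggregate inside WHERE, which is not allowed

Fix: Compute the overall MAX in a subquery, then take MAX of rows below it

Corrected query:
SELECT MAX(salary) FROM employees WHERE salary < (SELECT MAX(salary) FROM employees)

Result:
MAX(salary)
-----------
131255     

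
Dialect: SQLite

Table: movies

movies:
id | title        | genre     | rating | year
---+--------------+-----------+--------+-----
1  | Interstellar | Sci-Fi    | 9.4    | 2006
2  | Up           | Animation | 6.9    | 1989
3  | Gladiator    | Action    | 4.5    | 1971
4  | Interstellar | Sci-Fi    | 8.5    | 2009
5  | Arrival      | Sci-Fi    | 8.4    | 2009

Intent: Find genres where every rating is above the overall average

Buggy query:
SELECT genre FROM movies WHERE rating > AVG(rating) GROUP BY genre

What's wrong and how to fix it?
Bug: WHERE evaluates per row before aggregation, so AVG() is unavailable

Fix: Compute the overall average in a scalar subquery and compare each group's MIN against it in HAVING

Corrected query:
SELECT genre FROM movies GROUP BY genre HAVING MIN(rating) > (SELECT AVG(rating) FROM movies)

Result:
genre 
------
Sci-Fi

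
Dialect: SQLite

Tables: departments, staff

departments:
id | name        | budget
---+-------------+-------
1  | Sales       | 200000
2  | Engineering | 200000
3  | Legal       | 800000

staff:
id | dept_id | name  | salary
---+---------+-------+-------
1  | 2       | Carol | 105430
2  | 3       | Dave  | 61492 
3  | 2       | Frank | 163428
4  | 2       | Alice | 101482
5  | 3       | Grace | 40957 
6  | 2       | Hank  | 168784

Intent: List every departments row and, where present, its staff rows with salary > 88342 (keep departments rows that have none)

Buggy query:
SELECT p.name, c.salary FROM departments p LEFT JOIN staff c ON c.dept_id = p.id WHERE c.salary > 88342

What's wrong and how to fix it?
Bug: Filtering c.salary in WHERE discards the NULL rows produced by LEFT JOIN, turning it into an inner join

Fix: Move the right-table condition into the ON clause so unmatched parents are kept

Corrected query:
SELECT p.name, c.salary FROM departments p LEFT JOIN staff c ON c.dept_id = p.id AND c.salary > 88342

Result:
name        | salary
------------+-------
Sales       | NULL  
Engineering | 101482
Engineering | 105430
Engineering | 163428
Engineering | 168784
Legal       | NULL  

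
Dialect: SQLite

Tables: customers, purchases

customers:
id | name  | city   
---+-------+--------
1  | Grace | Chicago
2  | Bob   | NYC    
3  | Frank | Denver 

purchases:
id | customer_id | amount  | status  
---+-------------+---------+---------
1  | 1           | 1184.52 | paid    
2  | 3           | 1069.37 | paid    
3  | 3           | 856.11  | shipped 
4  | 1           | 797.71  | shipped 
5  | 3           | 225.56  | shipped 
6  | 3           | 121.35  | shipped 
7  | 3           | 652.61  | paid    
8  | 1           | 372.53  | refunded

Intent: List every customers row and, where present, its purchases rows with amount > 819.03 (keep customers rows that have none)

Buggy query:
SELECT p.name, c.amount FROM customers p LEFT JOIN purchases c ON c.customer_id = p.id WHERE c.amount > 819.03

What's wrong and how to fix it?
Bug: A WHERE condition on the right-hand table after LEFT JOIN drops unmatched parents

Fix: Move the right-table condition into the ON clause so unmatched parents are kept

Corrected query:
SELECT p.name, c.amount FROM customers p LEFT JOIN purchases c ON c.customer_id = p.id AND c.amount > 819.03

Result:
name  | amount 
------+--------
Grace | 1184.52
Bob   | NULL   
Frank | 856.11 
Frank | 1069.37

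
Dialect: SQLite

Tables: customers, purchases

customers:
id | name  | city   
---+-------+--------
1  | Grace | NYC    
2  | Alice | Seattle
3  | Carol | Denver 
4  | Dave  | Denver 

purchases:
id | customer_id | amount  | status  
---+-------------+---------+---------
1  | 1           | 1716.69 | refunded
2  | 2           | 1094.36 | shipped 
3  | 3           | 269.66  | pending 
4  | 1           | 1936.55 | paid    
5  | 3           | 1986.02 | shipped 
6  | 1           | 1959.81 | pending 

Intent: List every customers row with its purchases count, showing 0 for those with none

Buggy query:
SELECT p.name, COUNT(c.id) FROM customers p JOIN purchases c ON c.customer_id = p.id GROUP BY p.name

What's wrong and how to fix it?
Bug: INNER JOIN drops customers rows that have no matching purchases rows

Fix: Use LEFT JOIN so parents without children still appear (COUNT(c.id) gives 0)

Corrected query:
SELECT p.name, COUNT(c.id) FROM customers p LEFT JOIN purchases c ON c.customer_id = p.id GROUP BY p.name

Result:
name  | COUNT(c.id)
------+------------
Alice | 1          
Carol | 2          
Dave  | 0          
Grace | 3          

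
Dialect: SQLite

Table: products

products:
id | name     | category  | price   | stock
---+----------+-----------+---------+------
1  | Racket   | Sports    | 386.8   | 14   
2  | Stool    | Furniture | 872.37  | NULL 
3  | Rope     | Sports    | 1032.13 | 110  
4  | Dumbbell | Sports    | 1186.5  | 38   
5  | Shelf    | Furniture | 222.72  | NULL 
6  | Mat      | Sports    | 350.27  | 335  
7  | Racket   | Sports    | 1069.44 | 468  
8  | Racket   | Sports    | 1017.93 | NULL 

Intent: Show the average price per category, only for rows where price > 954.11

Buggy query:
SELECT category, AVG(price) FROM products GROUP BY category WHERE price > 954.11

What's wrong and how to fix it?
Bug: WHERE cannot follow GROUP BY

Fix: Move the WHERE clause before GROUP BY

Corrected query:
SELECT category, AVG(price) FROM products WHERE price > 954.11 GROUP BY category

Result:
category | AVG(price)
---------+-----------
Sports   | 1076.5    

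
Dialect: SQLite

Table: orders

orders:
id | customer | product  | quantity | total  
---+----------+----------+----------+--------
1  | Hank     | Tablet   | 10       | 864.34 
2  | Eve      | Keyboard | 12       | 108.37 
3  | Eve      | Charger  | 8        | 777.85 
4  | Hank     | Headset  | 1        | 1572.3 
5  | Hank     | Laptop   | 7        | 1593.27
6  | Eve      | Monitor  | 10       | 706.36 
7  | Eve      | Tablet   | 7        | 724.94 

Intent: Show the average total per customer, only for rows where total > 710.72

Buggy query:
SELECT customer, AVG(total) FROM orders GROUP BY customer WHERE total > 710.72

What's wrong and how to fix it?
Bug: Row-level WHERE must come before GROUP BY in the clause order

Fix: Move the WHERE clause before GROUP BY

Corrected query:
SELECT customer, AVG(total) FROM orders WHERE total > 710.72 GROUP BY customer

Result:
customer | AVG(total) 
---------+------------
Eve      | 751.395    
Hank     | 1343.303333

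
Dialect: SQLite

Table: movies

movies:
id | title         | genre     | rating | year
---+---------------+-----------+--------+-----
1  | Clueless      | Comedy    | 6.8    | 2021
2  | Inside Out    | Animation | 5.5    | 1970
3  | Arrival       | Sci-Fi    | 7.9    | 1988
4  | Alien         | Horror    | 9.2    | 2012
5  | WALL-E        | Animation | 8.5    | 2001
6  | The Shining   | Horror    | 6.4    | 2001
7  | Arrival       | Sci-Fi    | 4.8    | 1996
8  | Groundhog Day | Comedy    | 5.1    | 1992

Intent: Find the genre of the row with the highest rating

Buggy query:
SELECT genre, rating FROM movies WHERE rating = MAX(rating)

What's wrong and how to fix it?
Bug: WHERE is evaluated per row; an aggregate over the whole table isn't defined there

Fix: Use a subquery: WHERE rating = (SELECT MAX(rating) FROM movies)

Corrected query:
SELECT genre, rating FROM movies WHERE rating = (SELECT MAX(rating) FROM movies)

Result:
genre  | rating
-------+-------
Horror | 9.2   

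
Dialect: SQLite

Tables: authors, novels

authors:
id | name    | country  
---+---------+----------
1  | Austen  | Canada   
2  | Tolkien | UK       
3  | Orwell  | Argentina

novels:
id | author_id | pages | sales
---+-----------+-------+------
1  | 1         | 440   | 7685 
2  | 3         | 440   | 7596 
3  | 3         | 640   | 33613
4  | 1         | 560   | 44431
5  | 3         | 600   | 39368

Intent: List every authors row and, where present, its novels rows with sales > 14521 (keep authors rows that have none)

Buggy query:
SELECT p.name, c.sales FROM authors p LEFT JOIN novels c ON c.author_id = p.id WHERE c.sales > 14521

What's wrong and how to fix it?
Bug: A WHERE condition on the right-hand table after LEFT JOIN drops unmatched parents

Fix: Put 'c.sales > 14521' in the JOIN's ON clause instead of WHERE

Corrected query:
SELECT p.name, c.sales FROM authors p LEFT JOIN novels c ON c.author_id = p.id AND c.sales > 14521

Result:
name    | sales
--------+------
Austen  | 44431
Tolkien | NULL 
Orwell  | 33613
Orwell  | 39368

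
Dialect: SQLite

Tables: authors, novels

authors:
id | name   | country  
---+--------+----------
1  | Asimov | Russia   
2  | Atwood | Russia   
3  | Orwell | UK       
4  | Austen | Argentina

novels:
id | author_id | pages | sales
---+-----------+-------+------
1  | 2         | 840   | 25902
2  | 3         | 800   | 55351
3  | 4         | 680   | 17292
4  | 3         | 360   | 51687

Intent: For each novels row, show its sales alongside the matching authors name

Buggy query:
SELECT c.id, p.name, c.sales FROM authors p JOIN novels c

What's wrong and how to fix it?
Bug: Missing join condition: each novels row is matched to all authors rows instead of just its own

Fix: Specify the join condition linking the foreign key to the parent id

Corrected query:
SELECT c.id, p.name, c.sales FROM authors p JOIN novels c ON c.author_id = p.id

Result:
id | name   | sales
---+--------+------
1  | Atwood | 25902
2  | Orwell | 55351
3  | Austen | 17292
4  | Orwell | 51687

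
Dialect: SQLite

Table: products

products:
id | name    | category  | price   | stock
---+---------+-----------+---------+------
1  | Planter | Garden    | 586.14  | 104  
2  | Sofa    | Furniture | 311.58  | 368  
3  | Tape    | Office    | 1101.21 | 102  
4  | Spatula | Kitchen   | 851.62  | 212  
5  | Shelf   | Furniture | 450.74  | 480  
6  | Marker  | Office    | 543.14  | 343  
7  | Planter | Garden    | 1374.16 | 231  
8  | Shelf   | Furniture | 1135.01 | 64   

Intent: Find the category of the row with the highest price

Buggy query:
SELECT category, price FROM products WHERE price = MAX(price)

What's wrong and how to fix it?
Bug: WHERE is evaluated per row; an aggregate over the whole table isn't defined there

Fix: Wrap MAX in a scalar subquery so WHERE compares against a single value

Corrected query:
SELECT category, price FROM products WHERE price = (SELECT MAX(price) FROM products)

Result:
category | price  
---------+--------
Garden   | 1374.16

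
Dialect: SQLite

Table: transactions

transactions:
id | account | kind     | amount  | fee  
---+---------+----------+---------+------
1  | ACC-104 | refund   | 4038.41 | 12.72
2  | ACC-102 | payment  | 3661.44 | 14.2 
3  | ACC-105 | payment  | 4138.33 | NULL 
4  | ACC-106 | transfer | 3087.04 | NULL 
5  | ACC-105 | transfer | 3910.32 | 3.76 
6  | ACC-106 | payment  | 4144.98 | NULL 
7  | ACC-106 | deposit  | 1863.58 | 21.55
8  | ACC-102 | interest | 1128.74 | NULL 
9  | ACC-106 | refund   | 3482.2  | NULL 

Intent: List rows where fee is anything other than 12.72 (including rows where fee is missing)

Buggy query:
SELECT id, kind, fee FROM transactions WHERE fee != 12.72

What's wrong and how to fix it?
Bug: Inequality against NULL is unknown, not true; rows with NULL are dropped

Fix: Handle NULL separately with IS NULL alongside the inequality

Corrected query:
SELECT id, kind, fee FROM transactions WHERE fee != 12.72 OR fee IS NULL

Result:
id | kind     | fee  
---+----------+------
2  | payment  | 14.2 
3  | payment  | NULL 
4  | transfer | NULL 
5  | transfer | 3.76 
6  | payment  | NULL 
7  | deposit  | 21.55
8  | interest | NULL 
9  | refund   | NULL 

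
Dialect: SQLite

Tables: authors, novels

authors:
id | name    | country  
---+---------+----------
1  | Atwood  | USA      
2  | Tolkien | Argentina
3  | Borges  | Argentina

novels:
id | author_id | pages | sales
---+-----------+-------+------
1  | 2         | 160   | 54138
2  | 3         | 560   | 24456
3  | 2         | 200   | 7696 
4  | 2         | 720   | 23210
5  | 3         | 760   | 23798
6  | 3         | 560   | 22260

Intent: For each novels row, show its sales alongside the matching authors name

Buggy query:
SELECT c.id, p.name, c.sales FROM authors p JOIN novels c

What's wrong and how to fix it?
Bug: JOIN with no ON clause produces a cartesian product; every novels row pairs with every authors row

Fix: Specify the join condition linking the foreign key to the parent id

Corrected query:
SELECT c.id, p.name, c.sales FROM authors p JOIN novels c ON c.author_id = p.id

Result:
id | name    | sales
---+---------+------
1  | Tolkien | 54138
2  | Borges  | 24456
3  | Tolkien | 7696 
4  | Tolkien | 23210
5  | Borges  | 23798
6  | Borges  | 22260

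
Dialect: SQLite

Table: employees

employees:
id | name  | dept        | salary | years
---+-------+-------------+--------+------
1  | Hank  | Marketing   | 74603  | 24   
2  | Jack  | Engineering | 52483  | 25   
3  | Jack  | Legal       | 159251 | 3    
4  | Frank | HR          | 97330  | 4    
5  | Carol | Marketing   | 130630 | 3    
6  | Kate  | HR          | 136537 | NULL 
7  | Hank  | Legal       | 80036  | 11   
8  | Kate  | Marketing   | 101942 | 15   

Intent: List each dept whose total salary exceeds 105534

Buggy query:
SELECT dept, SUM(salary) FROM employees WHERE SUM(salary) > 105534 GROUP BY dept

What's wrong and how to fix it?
Bug: Aggregate functions cannot appear in a WHERE clause

Fix: Use HAVING (which filters groups after aggregation) instead of WHERE

Corrected query:
SELECT dept, SUM(salary) FROM employees GROUP BY dept HAVING SUM(salary) > 105534

Result:
dept      | SUM(salary)
----------+------------
HR        | 233867     
Legal     | 239287     
Marketing | 307175     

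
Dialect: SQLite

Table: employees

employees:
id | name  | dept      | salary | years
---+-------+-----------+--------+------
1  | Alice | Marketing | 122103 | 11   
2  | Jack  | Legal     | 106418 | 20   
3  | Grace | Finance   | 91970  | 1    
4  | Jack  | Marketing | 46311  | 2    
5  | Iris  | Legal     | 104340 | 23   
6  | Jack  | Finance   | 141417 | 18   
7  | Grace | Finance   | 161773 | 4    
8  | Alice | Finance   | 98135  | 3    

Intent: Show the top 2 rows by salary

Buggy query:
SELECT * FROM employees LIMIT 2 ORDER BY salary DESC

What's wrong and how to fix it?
Bug: LIMIT must come after ORDER BY

Fix: Swap the clauses: ORDER BY first, then LIMIT

Corrected query:
SELECT * FROM employees ORDER BY salary DESC LIMIT 2

Result:
id | name  | dept    | salary | years
---+-------+---------+--------+------
7  | Grace | Finance | 161773 | 4    
6  | Jack  | Finance | 141417 | 18   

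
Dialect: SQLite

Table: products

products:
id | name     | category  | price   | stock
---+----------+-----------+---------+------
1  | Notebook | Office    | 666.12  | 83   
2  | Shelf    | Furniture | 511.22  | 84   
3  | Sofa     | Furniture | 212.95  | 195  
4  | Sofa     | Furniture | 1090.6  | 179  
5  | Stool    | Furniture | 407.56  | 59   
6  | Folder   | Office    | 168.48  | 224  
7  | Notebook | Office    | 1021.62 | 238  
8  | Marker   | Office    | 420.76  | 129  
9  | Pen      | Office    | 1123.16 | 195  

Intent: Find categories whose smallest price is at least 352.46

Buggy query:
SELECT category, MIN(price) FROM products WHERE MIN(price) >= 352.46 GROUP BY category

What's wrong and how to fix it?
Bug: MIN() in WHERE is a misuse of aggregate

Fix: Replace WHERE with HAVING after the GROUP BY

Corrected query:
SELECT category, MIN(price) FROM products GROUP BY category HAVING MIN(price) >= 352.46

Result:
(no rows)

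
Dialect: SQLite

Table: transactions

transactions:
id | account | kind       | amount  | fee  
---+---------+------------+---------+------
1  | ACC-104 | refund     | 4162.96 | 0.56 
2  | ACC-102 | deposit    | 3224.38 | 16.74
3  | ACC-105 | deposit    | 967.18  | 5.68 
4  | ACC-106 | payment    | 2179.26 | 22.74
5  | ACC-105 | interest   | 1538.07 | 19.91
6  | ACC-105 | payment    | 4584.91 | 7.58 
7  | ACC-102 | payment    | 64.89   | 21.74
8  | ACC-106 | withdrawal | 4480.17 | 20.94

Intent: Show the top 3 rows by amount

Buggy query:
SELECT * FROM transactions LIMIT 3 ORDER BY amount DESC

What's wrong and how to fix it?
Bug: ORDER BY cannot follow LIMIT; LIMIT is the final clause

Fix: Swap the clauses: ORDER BY first, then LIMIT

Corrected query:
SELECT * FROM transactions ORDER BY amount DESC LIMIT 3

Result:
id | account | kind       | amount  | fee  
---+---------+------------+---------+------
6  | ACC-105 | payment    | 4584.91 | 7.58 
8  | ACC-106 | withdrawal | 4480.17 | 20.94
1  | ACC-104 | refund     | 4162.96 | 0.56 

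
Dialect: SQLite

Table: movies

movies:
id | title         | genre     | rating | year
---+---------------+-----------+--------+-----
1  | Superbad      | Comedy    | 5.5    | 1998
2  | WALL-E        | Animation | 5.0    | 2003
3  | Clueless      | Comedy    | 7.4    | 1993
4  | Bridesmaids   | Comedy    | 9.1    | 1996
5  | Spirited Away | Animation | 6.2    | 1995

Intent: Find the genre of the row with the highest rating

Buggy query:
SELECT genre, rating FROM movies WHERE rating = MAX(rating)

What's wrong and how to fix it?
Bug: WHERE is evaluated per row; an aggregate over the whole table isn't defined there

Fix: Wrap MAX in a scalar subquery so WHERE compares against a single value

Corrected query:
SELECT genre, rating FROM movies WHERE rating = (SELECT MAX(rating) FROM movies)

Result:
genre  | rating
-------+-------
Comedy | 9.1   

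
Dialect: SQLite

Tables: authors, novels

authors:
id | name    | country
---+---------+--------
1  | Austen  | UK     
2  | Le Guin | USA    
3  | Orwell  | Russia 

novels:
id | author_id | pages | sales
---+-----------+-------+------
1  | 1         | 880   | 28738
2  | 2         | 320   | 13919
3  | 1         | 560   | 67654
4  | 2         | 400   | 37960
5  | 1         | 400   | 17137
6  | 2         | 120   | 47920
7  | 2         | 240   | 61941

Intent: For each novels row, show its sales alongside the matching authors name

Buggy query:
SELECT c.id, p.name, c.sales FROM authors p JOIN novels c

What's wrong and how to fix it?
Bug: Missing join condition: each novels row is matched to all authors rows instead of just its own

Fix: Specify the join condition linking the foreign key to the parent id

Corrected query:
SELECT c.id, p.name, c.sales FROM authors p JOIN novels c ON c.author_id = p.id

Result:
id | name    | sales
---+---------+------
1  | Austen  | 28738
2  | Le Guin | 13919
3  | Austen  | 67654
4  | Le Guin | 37960
5  | Austen  | 17137
6  | Le Guin | 47920
7  | Le Guin | 61941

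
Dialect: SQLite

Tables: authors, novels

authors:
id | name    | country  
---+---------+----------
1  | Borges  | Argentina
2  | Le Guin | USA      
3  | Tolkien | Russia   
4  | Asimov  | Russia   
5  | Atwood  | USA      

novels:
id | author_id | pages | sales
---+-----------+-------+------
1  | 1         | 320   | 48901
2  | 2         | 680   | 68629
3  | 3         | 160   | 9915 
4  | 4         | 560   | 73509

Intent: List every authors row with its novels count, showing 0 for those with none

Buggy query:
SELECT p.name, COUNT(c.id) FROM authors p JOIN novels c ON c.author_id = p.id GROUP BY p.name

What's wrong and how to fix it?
Bug: An inner join excludes parents with zero children

Fix: Switch to LEFT JOIN to retain unmatched parent rows

Corrected query:
SELECT p.name, COUNT(c.id) FROM authors p LEFT JOIN novels c ON c.author_id = p.id GROUP BY p.name

Result:
name    | COUNT(c.id)
--------+------------
Asimov  | 1          
Atwood  | 0          
Borges  | 1          
Le Guin | 1          
Tolkien | 1          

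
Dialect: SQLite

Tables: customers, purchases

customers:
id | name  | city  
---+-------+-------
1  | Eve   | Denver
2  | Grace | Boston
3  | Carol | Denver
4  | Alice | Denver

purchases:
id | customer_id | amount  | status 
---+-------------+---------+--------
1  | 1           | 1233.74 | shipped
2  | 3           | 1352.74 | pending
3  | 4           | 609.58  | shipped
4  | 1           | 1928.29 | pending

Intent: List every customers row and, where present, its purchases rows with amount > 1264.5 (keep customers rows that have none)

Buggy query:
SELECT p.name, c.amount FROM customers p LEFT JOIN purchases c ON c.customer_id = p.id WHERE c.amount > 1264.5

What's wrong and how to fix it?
Bug: Filtering c.amount in WHERE discards the NULL rows produced by LEFT JOIN, turning it into an inner join

Fix: Put 'c.amount > 1264.5' in the JOIN's ON clause instead of WHERE

Corrected query:
SELECT p.name, c.amount FROM customers p LEFT JOIN purchases c ON c.customer_id = p.id AND c.amount > 1264.5

Result:
name  | amount 
------+--------
Eve   | 1928.29
Grace | NULL   
Carol | 1352.74
Alice | NULL   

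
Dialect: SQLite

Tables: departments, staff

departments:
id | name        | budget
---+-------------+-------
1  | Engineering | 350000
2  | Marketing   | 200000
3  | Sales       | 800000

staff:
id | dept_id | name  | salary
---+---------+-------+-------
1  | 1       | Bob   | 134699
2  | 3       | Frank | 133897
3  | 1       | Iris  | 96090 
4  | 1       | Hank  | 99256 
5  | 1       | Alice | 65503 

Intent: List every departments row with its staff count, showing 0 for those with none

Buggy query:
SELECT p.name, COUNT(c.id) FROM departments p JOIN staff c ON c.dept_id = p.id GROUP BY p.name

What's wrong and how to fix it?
Bug: An inner join excludes parents with zero children

Fix: Use LEFT JOIN so parents without children still appear (COUNT(c.id) gives 0)

Corrected query:
SELECT p.name, COUNT(c.id) FROM departments p LEFT JOIN staff c ON c.dept_id = p.id GROUP BY p.name

Result:
name        | COUNT(c.id)
------------+------------
Engineering | 4          
Marketing   | 0          
Sales       | 1          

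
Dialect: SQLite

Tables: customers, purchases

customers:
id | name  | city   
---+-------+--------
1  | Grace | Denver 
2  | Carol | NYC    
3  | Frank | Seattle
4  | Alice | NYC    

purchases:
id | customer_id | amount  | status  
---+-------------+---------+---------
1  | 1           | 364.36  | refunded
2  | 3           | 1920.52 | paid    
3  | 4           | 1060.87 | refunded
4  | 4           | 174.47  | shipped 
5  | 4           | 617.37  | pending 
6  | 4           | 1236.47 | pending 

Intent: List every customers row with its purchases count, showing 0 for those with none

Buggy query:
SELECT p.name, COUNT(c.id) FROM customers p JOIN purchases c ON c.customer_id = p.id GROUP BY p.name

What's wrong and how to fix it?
Bug: INNER JOIN drops customers rows that have no matching purchases rows

Fix: Use LEFT JOIN so parents without children still appear (COUNT(c.id) gives 0)

Corrected query:
SELECT p.name, COUNT(c.id) FROM customers p LEFT JOIN purchases c ON c.customer_id = p.id GROUP BY p.name

Result:
name  | COUNT(c.id)
------+------------
Alice | 4          
Carol | 0          
Frank | 1          
Grace | 1          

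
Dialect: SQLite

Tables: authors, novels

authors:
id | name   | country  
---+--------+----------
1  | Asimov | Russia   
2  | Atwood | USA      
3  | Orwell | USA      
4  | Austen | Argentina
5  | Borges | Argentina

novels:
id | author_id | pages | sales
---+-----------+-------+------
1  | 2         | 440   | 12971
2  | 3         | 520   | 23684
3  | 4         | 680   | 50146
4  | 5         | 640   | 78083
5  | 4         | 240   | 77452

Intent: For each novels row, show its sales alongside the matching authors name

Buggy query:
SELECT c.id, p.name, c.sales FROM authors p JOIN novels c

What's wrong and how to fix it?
Bug: Missing join condition: each novels row is matched to all authors rows instead of just its own

Fix: Specify the join condition linking the foreign key to the parent id

Corrected query:
SELECT c.id, p.name, c.sales FROM authors p JOIN novels c ON c.author_id = p.id

Result:
id | name   | sales
---+--------+------
1  | Atwood | 12971
2  | Orwell | 23684
3  | Austen | 50146
4  | Borges | 78083
5  | Austen | 77452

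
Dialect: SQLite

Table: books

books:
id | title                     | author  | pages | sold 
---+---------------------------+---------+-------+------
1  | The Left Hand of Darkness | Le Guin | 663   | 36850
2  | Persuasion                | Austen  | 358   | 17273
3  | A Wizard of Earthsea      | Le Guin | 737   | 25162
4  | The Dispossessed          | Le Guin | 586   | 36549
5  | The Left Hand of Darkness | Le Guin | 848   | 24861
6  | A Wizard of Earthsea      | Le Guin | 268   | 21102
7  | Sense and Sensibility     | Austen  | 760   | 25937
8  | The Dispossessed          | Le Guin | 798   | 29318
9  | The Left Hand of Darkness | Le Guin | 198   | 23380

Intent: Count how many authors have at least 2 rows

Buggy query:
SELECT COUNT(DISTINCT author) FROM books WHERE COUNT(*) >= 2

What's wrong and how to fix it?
Bug: COUNT(*) cannot appear in WHERE; the per-group count doesn't exist yet

Fix: Use a subquery that GROUPs and filters with HAVING, then count its rows

Corrected query:
SELECT COUNT(*) FROM (SELECT author FROM books GROUP BY author HAVING COUNT(*) >= 2)

Result:
COUNT(*)
--------
2       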